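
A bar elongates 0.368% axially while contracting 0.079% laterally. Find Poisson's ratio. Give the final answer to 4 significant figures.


nu = -epsilon_lat / epsilon_axial
Lateral strain is contraction (negative), so using magnitudes:
nu = 0.079 / 0.368
nu = 0.2147


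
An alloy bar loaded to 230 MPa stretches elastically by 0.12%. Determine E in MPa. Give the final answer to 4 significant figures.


E = sigma / epsilon
epsilon = 0.12% = 1.2e-03
E = 230 / 1.2e-03
E = 191700 MPa


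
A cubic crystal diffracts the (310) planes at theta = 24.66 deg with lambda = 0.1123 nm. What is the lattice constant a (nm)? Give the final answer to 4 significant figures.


d = lambda / (2*sin(theta))
d = 0.1123 / (2*sin(24.66 deg))
d = 0.134577 nm
a = d * sqrt(h^2+k^2+l^2) = 0.134577 * sqrt(10)
a = 0.4256 nm


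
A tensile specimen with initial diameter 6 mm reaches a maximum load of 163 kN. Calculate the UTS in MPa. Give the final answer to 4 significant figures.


A0 = pi*(d/2)^2 = pi*(6/2)^2 = 28.2743 mm^2
UTS = F_max / A0 = 163*1000 / 28.2743
UTS = 5765 MPa


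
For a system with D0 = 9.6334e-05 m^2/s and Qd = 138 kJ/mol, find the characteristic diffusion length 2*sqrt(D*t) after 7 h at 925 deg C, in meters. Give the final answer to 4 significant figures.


Step 1: D = D0 * exp(-Qd/(R*T))
T = 1198.15 K
D = 9.6334e-05 * exp(-138e3 / (8.314 * 1198.15)) = 9.27478e-11 m^2/s
Step 2: L = 2*sqrt(D*t)
t = 7 h = 25200 s
L = 2*sqrt(9.27478e-11 * 25200) = 3.058e-03 m


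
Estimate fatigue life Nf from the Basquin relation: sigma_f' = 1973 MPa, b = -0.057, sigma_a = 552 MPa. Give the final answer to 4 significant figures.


sigma_a = sigma_f' * (2*Nf)^b
2*Nf = (sigma_a / sigma_f')^(1/b)
2*Nf = (552 / 1973)^(1/-0.057)
2*Nf = 5.07052e+09
Nf = 2.535e+09 cycles


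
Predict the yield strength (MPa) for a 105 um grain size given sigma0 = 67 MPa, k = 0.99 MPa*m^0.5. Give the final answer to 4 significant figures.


sigma_y = sigma0 + k / sqrt(d)
d = 105 um = 1.05e-04 m
sigma_y = 67 + 0.99 / sqrt(1.05e-04)
sigma_y = 163.6 MPa


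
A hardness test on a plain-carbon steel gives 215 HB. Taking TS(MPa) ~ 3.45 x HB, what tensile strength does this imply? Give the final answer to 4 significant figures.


TS (MPa) = 3.45 * HB
TS = 3.45 * 215
TS = 741.8 MPa


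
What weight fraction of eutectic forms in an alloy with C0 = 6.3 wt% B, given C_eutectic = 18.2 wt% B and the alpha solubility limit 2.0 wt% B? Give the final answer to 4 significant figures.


f_primary = (C_e - C0) / (C_e - C_alpha_max)
f_primary = (18.2 - 6.3) / (18.2 - 2.0)
f_primary = 0.734568
f_eutectic = 1 - 0.734568 = 0.2654


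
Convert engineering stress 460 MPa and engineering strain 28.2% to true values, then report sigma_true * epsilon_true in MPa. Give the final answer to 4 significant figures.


sigma_true = sigma_eng * (1 + epsilon_eng)
sigma_true = 460 * (1 + 0.282) = 589.72 MPa
epsilon_true = ln(1 + epsilon_eng)
epsilon_true = ln(1 + 0.282) = 0.248421
sigma_true * epsilon_true = 589.72 * 0.248421 = 146.5 MPa


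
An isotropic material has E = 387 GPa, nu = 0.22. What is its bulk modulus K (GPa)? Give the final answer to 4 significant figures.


K = E / (3*(1-2*nu))
K = 387 / (3*(1-2*0.22))
K = 230.4 GPa


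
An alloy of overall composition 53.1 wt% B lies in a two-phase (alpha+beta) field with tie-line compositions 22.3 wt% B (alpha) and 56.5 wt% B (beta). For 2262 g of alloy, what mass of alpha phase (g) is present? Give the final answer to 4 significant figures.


f_alpha = (C_beta - C0) / (C_beta - C_alpha)
f_alpha = (56.5 - 53.1) / (56.5 - 22.3) = 0.0994152
m_alpha = f_alpha * m_total = 0.0994152 * 2262 = 224.9 g


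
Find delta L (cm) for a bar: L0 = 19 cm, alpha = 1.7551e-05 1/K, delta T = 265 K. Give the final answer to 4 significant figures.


dL = L0 * alpha * dT
dL = 19 * 1.7551e-05 * 265
dL = 0.08837 cm


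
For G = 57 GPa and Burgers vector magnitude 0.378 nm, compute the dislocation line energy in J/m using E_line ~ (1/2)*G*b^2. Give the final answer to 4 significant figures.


E = G*b^2/2
b = 0.378 nm = 3.78e-10 m
G = 57 GPa = 5.7e+10 Pa
E = 0.5 * 5.7e+10 * (3.78e-10)^2
E = 4.072e-09 J/m


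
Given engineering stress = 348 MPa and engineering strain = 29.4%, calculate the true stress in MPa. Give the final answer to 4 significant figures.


sigma_true = sigma_eng * (1 + epsilon_eng)
sigma_true = 348 * (1 + 0.294)
sigma_true = 450.3 MPa


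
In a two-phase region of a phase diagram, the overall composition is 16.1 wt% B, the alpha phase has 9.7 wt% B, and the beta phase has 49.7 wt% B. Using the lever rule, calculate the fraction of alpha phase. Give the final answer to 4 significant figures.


f_alpha = (C_beta - C0) / (C_beta - C_alpha)
f_alpha = (49.7 - 16.1) / (49.7 - 9.7)
f_alpha = 0.84


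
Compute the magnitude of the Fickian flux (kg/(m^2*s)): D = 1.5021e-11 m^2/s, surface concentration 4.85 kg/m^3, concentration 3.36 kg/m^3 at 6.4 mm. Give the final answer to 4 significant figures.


J = -D * (dC/dx) = D * (C1 - C2) / dx
J = 1.5021e-11 * (4.85 - 3.36) / 6.4e-03
J = 3.497e-09 kg/(m^2*s)


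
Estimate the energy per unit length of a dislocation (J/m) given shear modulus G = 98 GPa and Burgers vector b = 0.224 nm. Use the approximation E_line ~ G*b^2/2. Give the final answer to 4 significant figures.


E = G*b^2/2
b = 0.224 nm = 2.24e-10 m
G = 98 GPa = 9.8e+10 Pa
E = 0.5 * 9.8e+10 * (2.24e-10)^2
E = 2.459e-09 J/m


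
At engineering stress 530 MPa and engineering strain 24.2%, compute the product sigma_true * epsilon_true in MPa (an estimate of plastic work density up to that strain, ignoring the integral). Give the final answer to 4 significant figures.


sigma_true = sigma_eng * (1 + epsilon_eng)
sigma_true = 530 * (1 + 0.242) = 658.26 MPa
epsilon_true = ln(1 + epsilon_eng)
epsilon_true = ln(1 + 0.242) = 0.216723
sigma_true * epsilon_true = 658.26 * 0.216723 = 142.7 MPa


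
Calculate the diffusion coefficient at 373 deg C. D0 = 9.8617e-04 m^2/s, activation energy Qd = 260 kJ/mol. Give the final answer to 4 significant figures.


D = D0 * exp(-Qd / (R*T))
T = 646.15 K
D = 9.8617e-04 * exp(-260e3 / (8.314 * 646.15))
D = 9.437e-25 m^2/s


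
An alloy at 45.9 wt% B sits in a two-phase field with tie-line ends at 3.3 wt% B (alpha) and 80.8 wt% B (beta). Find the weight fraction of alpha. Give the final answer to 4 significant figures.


f_alpha = (C_beta - C0) / (C_beta - C_alpha)
f_alpha = (80.8 - 45.9) / (80.8 - 3.3)
f_alpha = 0.4503


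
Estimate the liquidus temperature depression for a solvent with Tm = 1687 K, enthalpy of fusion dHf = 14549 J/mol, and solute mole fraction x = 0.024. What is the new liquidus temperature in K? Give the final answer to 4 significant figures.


dT = R*Tm^2*x / dHf
dT = 8.314 * 1687^2 * 0.024 / 14549
dT = 39.0318 K
T_new = 1687 - 39.0318 = 1648 K


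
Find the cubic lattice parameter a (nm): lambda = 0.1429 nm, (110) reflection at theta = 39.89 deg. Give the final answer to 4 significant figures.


d = lambda / (2*sin(theta))
d = 0.1429 / (2*sin(39.89 deg))
d = 0.111412 nm
a = d * sqrt(h^2+k^2+l^2) = 0.111412 * sqrt(2)
a = 0.1576 nm


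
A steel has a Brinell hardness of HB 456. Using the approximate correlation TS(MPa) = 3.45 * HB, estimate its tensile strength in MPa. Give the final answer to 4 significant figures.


TS (MPa) = 3.45 * HB
TS = 3.45 * 456
TS = 1573 MPa


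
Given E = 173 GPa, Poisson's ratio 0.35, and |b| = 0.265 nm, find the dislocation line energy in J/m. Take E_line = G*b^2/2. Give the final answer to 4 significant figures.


Step 1: G = E / (2*(1+nu))
G = 173 / (2*(1+0.35)) = 64.0741 GPa = 6.40741e+10 Pa
Step 2: E_line = G*b^2/2
b = 0.265 nm = 2.65e-10 m
E_line = 0.5 * 6.40741e+10 * (2.65e-10)^2 = 2.25e-09 J/m


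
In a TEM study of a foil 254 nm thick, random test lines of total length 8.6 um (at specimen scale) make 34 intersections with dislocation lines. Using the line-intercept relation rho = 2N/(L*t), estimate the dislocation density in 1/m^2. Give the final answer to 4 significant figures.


rho = 2N / (L * t)
L = 8.6 um = 8.6e-06 m, t = 254 nm = 2.54e-07 m
rho = 2 * 34 / (8.6e-06 * 2.54e-07)
rho = 3.113e+13 1/m^2


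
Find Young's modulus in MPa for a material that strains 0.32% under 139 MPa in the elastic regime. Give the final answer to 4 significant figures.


E = sigma / epsilon
epsilon = 0.32% = 3.2e-03
E = 139 / 3.2e-03
E = 43440 MPa


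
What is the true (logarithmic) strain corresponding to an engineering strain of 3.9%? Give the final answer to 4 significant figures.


epsilon_true = ln(1 + epsilon_eng)
epsilon_true = ln(1 + 0.039)
epsilon_true = 0.03826


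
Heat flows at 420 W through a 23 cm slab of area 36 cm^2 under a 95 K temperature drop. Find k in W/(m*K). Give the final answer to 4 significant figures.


k = Q*L / (A*dT)
L = 0.23 m, A = 3.6e-03 m^2
k = 420 * 0.23 / (3.6e-03 * 95)
k = 282.5 W/(m*K)


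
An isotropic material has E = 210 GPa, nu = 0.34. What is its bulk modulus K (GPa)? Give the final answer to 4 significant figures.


K = E / (3*(1-2*nu))
K = 210 / (3*(1-2*0.34))
K = 218.8 GPa


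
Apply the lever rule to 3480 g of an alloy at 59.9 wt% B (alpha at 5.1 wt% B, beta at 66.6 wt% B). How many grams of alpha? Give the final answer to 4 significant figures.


f_alpha = (C_beta - C0) / (C_beta - C_alpha)
f_alpha = (66.6 - 59.9) / (66.6 - 5.1) = 0.108943
m_alpha = f_alpha * m_total = 0.108943 * 3480 = 379.1 g


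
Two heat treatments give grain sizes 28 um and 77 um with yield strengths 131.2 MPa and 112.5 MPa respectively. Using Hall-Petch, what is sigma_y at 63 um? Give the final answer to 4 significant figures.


sigma_y = sigma0 + k / sqrt(d)
1/sqrt(d1) = 1/sqrt(2.8e-05) = 188.982;  1/sqrt(d2) = 113.961
k = (sigma1 - sigma2) / (1/sqrt(d1) - 1/sqrt(d2)) = (131.2 - 112.5) / (188.982 - 113.961) = 0.249261 MPa*m^0.5
sigma0 = sigma1 - k/sqrt(d1) = 131.2 - 0.249261*188.982 = 84.094 MPa
sigma_y(d3) = 84.094 + 0.249261 / sqrt(6.3e-05) = 115.5 MPa


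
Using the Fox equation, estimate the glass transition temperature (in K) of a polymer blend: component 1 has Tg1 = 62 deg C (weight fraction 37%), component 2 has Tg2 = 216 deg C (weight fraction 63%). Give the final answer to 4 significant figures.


1/Tg = w1/Tg1 + w2/Tg2 (in Kelvin)
Tg1 = 335.15 K, Tg2 = 489.15 K
1/Tg = 0.37/335.15 + 0.63/489.15
Tg = 418.1 K


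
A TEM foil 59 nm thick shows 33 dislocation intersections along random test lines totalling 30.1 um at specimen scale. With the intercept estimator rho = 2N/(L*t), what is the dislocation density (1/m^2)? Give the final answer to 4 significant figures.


rho = 2N / (L * t)
L = 30.1 um = 3.01e-05 m, t = 59 nm = 5.9e-08 m
rho = 2 * 33 / (3.01e-05 * 5.9e-08)
rho = 3.716e+13 1/m^2


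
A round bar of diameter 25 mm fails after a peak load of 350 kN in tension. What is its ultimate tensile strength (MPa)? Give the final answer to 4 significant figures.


A0 = pi*(d/2)^2 = pi*(25/2)^2 = 490.874 mm^2
UTS = F_max / A0 = 350*1000 / 490.874
UTS = 713 MPa


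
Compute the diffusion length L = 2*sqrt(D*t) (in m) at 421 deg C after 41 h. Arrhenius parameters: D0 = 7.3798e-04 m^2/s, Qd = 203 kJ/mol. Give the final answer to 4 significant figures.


Step 1: D = D0 * exp(-Qd/(R*T))
T = 694.15 K
D = 7.3798e-04 * exp(-203e3 / (8.314 * 694.15)) = 3.90648e-19 m^2/s
Step 2: L = 2*sqrt(D*t)
t = 41 h = 147600 s
L = 2*sqrt(3.90648e-19 * 147600) = 4.802e-07 m


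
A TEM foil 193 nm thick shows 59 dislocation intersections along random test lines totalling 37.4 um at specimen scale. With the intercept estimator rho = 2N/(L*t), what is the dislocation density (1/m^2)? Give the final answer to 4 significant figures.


rho = 2N / (L * t)
L = 37.4 um = 3.74e-05 m, t = 193 nm = 1.93e-07 m
rho = 2 * 59 / (3.74e-05 * 1.93e-07)
rho = 1.635e+13 1/m^2


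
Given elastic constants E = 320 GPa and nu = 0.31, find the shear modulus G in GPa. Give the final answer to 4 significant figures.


G = E / (2*(1+nu))
G = 320 / (2*(1+0.31))
G = 122.1 GPa


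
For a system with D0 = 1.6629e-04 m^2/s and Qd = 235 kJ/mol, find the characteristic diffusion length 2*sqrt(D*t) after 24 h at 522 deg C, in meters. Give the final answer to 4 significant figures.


Step 1: D = D0 * exp(-Qd/(R*T))
T = 795.15 K
D = 1.6629e-04 * exp(-235e3 / (8.314 * 795.15)) = 6.06447e-20 m^2/s
Step 2: L = 2*sqrt(D*t)
t = 24 h = 86400 s
L = 2*sqrt(6.06447e-20 * 86400) = 1.448e-07 m


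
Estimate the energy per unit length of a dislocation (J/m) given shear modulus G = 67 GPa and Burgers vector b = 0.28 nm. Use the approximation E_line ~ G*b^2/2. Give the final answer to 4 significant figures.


E = G*b^2/2
b = 0.28 nm = 2.8e-10 m
G = 67 GPa = 6.7e+10 Pa
E = 0.5 * 6.7e+10 * (2.8e-10)^2
E = 2.626e-09 J/m


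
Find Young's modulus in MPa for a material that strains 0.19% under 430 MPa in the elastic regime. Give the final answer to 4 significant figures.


E = sigma / epsilon
epsilon = 0.19% = 1.9e-03
E = 430 / 1.9e-03
E = 226300 MPa


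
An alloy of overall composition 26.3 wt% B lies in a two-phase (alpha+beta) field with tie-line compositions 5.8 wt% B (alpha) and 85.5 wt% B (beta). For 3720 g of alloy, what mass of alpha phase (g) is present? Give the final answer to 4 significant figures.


f_alpha = (C_beta - C0) / (C_beta - C_alpha)
f_alpha = (85.5 - 26.3) / (85.5 - 5.8) = 0.742785
m_alpha = f_alpha * m_total = 0.742785 * 3720 = 2763 g


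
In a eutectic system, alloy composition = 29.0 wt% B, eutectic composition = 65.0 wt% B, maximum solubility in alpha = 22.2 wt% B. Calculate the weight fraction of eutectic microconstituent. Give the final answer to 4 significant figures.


f_primary = (C_e - C0) / (C_e - C_alpha_max)
f_primary = (65.0 - 29.0) / (65.0 - 22.2)
f_primary = 0.841121
f_eutectic = 1 - 0.841121 = 0.1589


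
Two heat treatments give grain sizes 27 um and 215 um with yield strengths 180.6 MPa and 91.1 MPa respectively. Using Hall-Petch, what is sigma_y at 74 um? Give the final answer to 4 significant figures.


sigma_y = sigma0 + k / sqrt(d)
1/sqrt(d1) = 1/sqrt(2.7e-05) = 192.45;  1/sqrt(d2) = 68.1994
k = (sigma1 - sigma2) / (1/sqrt(d1) - 1/sqrt(d2)) = (180.6 - 91.1) / (192.45 - 68.1994) = 0.720318 MPa*m^0.5
sigma0 = sigma1 - k/sqrt(d1) = 180.6 - 0.720318*192.45 = 41.9747 MPa
sigma_y(d3) = 41.9747 + 0.720318 / sqrt(7.4e-05) = 125.7 MPa


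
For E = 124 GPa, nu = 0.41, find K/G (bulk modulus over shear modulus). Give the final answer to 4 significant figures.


G = E / (2*(1+nu))
G = 124 / (2*(1+0.41)) = 43.9716 GPa
K = E / (3*(1-2*nu))
K = 124 / (3*(1-2*0.41)) = 229.63 GPa
K/G = 229.63 / 43.9716 = 5.222


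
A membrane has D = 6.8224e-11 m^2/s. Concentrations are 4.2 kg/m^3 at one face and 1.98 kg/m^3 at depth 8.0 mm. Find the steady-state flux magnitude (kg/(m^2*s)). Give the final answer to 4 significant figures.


J = -D * (dC/dx) = D * (C1 - C2) / dx
J = 6.8224e-11 * (4.2 - 1.98) / 8e-03
J = 1.893e-08 kg/(m^2*s)


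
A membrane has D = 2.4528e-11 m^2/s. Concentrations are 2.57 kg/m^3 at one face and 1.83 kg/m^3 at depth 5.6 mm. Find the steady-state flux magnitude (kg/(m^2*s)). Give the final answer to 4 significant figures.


J = -D * (dC/dx) = D * (C1 - C2) / dx
J = 2.4528e-11 * (2.57 - 1.83) / 5.6e-03
J = 3.241e-09 kg/(m^2*s)


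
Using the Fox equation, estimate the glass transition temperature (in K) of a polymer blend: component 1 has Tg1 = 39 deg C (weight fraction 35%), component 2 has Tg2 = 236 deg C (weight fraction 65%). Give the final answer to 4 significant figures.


1/Tg = w1/Tg1 + w2/Tg2 (in Kelvin)
Tg1 = 312.15 K, Tg2 = 509.15 K
1/Tg = 0.35/312.15 + 0.65/509.15
Tg = 417 K


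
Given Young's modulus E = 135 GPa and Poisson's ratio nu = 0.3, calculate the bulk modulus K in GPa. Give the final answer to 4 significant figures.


K = E / (3*(1-2*nu))
K = 135 / (3*(1-2*0.3))
K = 112.5 GPa


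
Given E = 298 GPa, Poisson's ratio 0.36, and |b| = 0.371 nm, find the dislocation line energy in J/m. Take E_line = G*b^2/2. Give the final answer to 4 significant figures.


Step 1: G = E / (2*(1+nu))
G = 298 / (2*(1+0.36)) = 109.559 GPa = 1.09559e+11 Pa
Step 2: E_line = G*b^2/2
b = 0.371 nm = 3.71e-10 m
E_line = 0.5 * 1.09559e+11 * (3.71e-10)^2 = 7.54e-09 J/m


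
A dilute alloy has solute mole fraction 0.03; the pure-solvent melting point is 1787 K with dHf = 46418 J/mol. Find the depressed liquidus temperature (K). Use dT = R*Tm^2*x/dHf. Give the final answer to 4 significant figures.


dT = R*Tm^2*x / dHf
dT = 8.314 * 1787^2 * 0.03 / 46418
dT = 17.1591 K
T_new = 1787 - 17.1591 = 1770 K


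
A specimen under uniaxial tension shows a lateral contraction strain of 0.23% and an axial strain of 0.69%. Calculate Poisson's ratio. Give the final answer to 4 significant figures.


nu = -epsilon_lat / epsilon_axial
Lateral strain is contraction (negative), so using magnitudes:
nu = 0.23 / 0.69
nu = 0.3333


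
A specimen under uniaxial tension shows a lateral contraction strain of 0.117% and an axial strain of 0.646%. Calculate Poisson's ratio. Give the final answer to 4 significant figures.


nu = -epsilon_lat / epsilon_axial
Lateral strain is contraction (negative), so using magnitudes:
nu = 0.117 / 0.646
nu = 0.1811


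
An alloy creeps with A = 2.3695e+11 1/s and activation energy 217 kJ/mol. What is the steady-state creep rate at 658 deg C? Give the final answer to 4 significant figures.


rate = A * exp(-Q / (R*T))
T = 658 + 273.15 = 931.15 K
rate = 2.3695e+11 * exp(-217e3 / (8.314 * 931.15))
rate = 0.1589 1/s


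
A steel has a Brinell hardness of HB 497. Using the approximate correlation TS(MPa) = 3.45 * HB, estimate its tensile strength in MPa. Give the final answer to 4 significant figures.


TS (MPa) = 3.45 * HB
TS = 3.45 * 497
TS = 1715 MPa


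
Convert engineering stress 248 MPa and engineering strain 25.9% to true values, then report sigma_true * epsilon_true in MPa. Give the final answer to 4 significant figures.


sigma_true = sigma_eng * (1 + epsilon_eng)
sigma_true = 248 * (1 + 0.259) = 312.232 MPa
epsilon_true = ln(1 + epsilon_eng)
epsilon_true = ln(1 + 0.259) = 0.230318
sigma_true * epsilon_true = 312.232 * 0.230318 = 71.91 MPa


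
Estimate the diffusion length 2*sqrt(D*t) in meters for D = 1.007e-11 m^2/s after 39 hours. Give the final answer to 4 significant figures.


t = 39 hr = 140400 s
Diffusion length = 2*sqrt(D*t)
= 2*sqrt(1.007e-11 * 140400)
= 2.378e-03 m


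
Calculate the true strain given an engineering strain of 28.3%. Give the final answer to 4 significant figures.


epsilon_true = ln(1 + epsilon_eng)
epsilon_true = ln(1 + 0.283)
epsilon_true = 0.2492


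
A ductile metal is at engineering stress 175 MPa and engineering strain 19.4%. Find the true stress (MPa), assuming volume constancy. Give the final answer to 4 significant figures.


sigma_true = sigma_eng * (1 + epsilon_eng)
sigma_true = 175 * (1 + 0.194)
sigma_true = 209 MPa


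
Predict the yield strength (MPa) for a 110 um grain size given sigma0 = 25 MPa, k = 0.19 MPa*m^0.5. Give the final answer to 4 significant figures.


sigma_y = sigma0 + k / sqrt(d)
d = 110 um = 1.1e-04 m
sigma_y = 25 + 0.19 / sqrt(1.1e-04)
sigma_y = 43.12 MPa


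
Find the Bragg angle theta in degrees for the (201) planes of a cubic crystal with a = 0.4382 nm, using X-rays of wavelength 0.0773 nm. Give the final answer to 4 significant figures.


d = a / sqrt(h^2+k^2+l^2)
d = 0.4382 / sqrt(5) = 0.195969 nm
lambda = 2*d*sin(theta)  =>  sin(theta) = lambda / (2*d)
sin(theta) = 0.0773 / (2 * 0.195969) = 0.197225
theta = 11.37 deg


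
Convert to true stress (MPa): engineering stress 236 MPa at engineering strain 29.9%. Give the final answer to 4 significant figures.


sigma_true = sigma_eng * (1 + epsilon_eng)
sigma_true = 236 * (1 + 0.299)
sigma_true = 306.6 MPa


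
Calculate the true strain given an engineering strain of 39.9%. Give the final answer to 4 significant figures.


epsilon_true = ln(1 + epsilon_eng)
epsilon_true = ln(1 + 0.399)
epsilon_true = 0.3358


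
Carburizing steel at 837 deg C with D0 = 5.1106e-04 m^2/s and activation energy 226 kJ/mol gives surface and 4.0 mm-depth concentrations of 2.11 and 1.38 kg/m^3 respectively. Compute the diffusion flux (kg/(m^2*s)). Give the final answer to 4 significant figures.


Step 1: D = D0 * exp(-Qd/(R*T))
T = 837 + 273.15 = 1110.15 K
D = 5.1106e-04 * exp(-226e3 / (8.314 * 1110.15)) = 1.18676e-14 m^2/s
Step 2: J = D * (C1 - C2) / dx
J = 1.18676e-14 * (2.11 - 1.38) / 4e-03
J = 2.166e-12 kg/(m^2*s)


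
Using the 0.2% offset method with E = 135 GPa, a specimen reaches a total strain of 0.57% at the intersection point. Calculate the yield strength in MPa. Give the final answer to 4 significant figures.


Offset strain = 0.002
Elastic strain at yield = total_strain - offset = 5.7e-03 - 0.002 = 3.7e-03
sigma_y = E * elastic_strain = 135000 * 3.7e-03
sigma_y = 499.5 MPa


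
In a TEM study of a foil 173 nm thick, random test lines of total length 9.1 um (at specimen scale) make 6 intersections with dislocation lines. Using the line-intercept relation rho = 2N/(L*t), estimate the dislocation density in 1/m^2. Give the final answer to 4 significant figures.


rho = 2N / (L * t)
L = 9.1 um = 9.1e-06 m, t = 173 nm = 1.73e-07 m
rho = 2 * 6 / (9.1e-06 * 1.73e-07)
rho = 7.622e+12 1/m^2


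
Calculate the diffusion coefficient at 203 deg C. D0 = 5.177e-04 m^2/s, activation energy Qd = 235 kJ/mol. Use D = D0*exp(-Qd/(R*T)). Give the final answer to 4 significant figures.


D = D0 * exp(-Qd / (R*T))
T = 476.15 K
D = 5.177e-04 * exp(-235e3 / (8.314 * 476.15))
D = 8.574e-30 m^2/s


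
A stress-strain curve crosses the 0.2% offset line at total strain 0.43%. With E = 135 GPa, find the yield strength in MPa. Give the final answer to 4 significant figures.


Offset strain = 0.002
Elastic strain at yield = total_strain - offset = 4.3e-03 - 0.002 = 2.3e-03
sigma_y = E * elastic_strain = 135000 * 2.3e-03
sigma_y = 310.5 MPa


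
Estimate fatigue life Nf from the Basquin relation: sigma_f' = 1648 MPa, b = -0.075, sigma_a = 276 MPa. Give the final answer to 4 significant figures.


sigma_a = sigma_f' * (2*Nf)^b
2*Nf = (sigma_a / sigma_f')^(1/b)
2*Nf = (276 / 1648)^(1/-0.075)
2*Nf = 2.22489e+10
Nf = 1.112e+10 cycles


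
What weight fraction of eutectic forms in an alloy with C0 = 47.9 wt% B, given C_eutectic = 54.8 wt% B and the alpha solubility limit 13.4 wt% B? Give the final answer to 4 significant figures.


f_primary = (C_e - C0) / (C_e - C_alpha_max)
f_primary = (54.8 - 47.9) / (54.8 - 13.4)
f_primary = 0.166667
f_eutectic = 1 - 0.166667 = 0.8333


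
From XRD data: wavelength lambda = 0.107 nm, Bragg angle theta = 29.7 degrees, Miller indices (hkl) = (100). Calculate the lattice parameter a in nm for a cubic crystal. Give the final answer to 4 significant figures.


d = lambda / (2*sin(theta))
d = 0.107 / (2*sin(29.7 deg))
d = 0.107981 nm
a = d * sqrt(h^2+k^2+l^2) = 0.107981 * sqrt(1)
a = 0.108 nm


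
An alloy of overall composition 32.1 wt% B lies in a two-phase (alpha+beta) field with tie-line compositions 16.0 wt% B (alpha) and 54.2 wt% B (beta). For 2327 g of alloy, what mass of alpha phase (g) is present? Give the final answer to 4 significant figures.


f_alpha = (C_beta - C0) / (C_beta - C_alpha)
f_alpha = (54.2 - 32.1) / (54.2 - 16.0) = 0.578534
m_alpha = f_alpha * m_total = 0.578534 * 2327 = 1346 g


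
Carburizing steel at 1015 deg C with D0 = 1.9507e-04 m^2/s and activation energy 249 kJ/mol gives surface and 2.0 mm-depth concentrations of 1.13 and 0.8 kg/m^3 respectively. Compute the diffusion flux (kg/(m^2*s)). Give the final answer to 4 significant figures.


Step 1: D = D0 * exp(-Qd/(R*T))
T = 1015 + 273.15 = 1288.15 K
D = 1.9507e-04 * exp(-249e3 / (8.314 * 1288.15)) = 1.559e-14 m^2/s
Step 2: J = D * (C1 - C2) / dx
J = 1.559e-14 * (1.13 - 0.8) / 2e-03
J = 2.572e-12 kg/(m^2*s)


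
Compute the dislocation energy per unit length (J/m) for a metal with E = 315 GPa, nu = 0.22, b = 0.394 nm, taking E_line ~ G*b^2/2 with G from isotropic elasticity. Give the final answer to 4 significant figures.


Step 1: G = E / (2*(1+nu))
G = 315 / (2*(1+0.22)) = 129.098 GPa = 1.29098e+11 Pa
Step 2: E_line = G*b^2/2
b = 0.394 nm = 3.94e-10 m
E_line = 0.5 * 1.29098e+11 * (3.94e-10)^2 = 1.002e-08 J/m


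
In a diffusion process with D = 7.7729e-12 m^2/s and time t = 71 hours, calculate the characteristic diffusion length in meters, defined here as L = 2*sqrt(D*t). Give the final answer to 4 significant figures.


t = 71 hr = 255600 s
Diffusion length = 2*sqrt(D*t)
= 2*sqrt(7.7729e-12 * 255600)
= 2.819e-03 m


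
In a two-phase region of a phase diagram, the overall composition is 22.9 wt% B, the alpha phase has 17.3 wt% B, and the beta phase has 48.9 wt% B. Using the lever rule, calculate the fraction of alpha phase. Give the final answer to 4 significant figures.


f_alpha = (C_beta - C0) / (C_beta - C_alpha)
f_alpha = (48.9 - 22.9) / (48.9 - 17.3)
f_alpha = 0.8228


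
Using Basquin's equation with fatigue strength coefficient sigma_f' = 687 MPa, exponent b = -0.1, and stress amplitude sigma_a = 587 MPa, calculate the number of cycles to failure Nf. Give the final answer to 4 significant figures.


sigma_a = sigma_f' * (2*Nf)^b
2*Nf = (sigma_a / sigma_f')^(1/b)
2*Nf = (587 / 687)^(1/-0.1)
2*Nf = 4.82155
Nf = 2.411 cycles


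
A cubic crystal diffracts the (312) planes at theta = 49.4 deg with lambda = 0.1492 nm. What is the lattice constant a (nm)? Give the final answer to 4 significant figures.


d = lambda / (2*sin(theta))
d = 0.1492 / (2*sin(49.4 deg))
d = 0.0982521 nm
a = d * sqrt(h^2+k^2+l^2) = 0.0982521 * sqrt(14)
a = 0.3676 nm


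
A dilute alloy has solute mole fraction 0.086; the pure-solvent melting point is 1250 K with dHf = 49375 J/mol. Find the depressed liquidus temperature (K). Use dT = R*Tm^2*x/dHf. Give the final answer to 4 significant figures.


dT = R*Tm^2*x / dHf
dT = 8.314 * 1250^2 * 0.086 / 49375
dT = 22.6267 K
T_new = 1250 - 22.6267 = 1227 K


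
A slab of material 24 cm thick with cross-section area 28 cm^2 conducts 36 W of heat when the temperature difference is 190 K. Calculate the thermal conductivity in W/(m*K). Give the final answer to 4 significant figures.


k = Q*L / (A*dT)
L = 0.24 m, A = 2.8e-03 m^2
k = 36 * 0.24 / (2.8e-03 * 190)
k = 16.24 W/(m*K)


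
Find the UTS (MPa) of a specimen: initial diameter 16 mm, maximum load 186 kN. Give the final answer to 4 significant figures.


A0 = pi*(d/2)^2 = pi*(16/2)^2 = 201.062 mm^2
UTS = F_max / A0 = 186*1000 / 201.062
UTS = 925.1 MPa


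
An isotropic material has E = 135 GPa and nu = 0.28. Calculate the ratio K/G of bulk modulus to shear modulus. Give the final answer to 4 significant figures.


G = E / (2*(1+nu))
G = 135 / (2*(1+0.28)) = 52.7344 GPa
K = E / (3*(1-2*nu))
K = 135 / (3*(1-2*0.28)) = 102.273 GPa
K/G = 102.273 / 52.7344 = 1.939


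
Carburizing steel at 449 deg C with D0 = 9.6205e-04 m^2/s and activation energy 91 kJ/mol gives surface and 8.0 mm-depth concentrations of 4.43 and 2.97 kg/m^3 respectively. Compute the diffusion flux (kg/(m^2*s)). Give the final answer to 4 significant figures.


Step 1: D = D0 * exp(-Qd/(R*T))
T = 449 + 273.15 = 722.15 K
D = 9.6205e-04 * exp(-91e3 / (8.314 * 722.15)) = 2.51615e-10 m^2/s
Step 2: J = D * (C1 - C2) / dx
J = 2.51615e-10 * (4.43 - 2.97) / 8e-03
J = 4.592e-08 kg/(m^2*s)


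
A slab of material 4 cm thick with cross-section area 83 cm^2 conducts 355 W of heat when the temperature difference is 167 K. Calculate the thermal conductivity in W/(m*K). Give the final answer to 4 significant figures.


k = Q*L / (A*dT)
L = 0.04 m, A = 8.3e-03 m^2
k = 355 * 0.04 / (8.3e-03 * 167)
k = 10.24 W/(m*K)


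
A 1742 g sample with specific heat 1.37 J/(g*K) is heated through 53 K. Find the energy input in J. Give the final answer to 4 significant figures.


Q = m * cp * dT
Q = 1742 * 1.37 * 53
Q = 126500 J


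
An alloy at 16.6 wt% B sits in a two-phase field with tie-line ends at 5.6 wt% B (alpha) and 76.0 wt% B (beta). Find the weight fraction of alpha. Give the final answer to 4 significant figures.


f_alpha = (C_beta - C0) / (C_beta - C_alpha)
f_alpha = (76.0 - 16.6) / (76.0 - 5.6)
f_alpha = 0.8438


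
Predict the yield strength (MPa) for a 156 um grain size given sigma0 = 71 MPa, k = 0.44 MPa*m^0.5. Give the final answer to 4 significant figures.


sigma_y = sigma0 + k / sqrt(d)
d = 156 um = 1.56e-04 m
sigma_y = 71 + 0.44 / sqrt(1.56e-04)
sigma_y = 106.2 MPa


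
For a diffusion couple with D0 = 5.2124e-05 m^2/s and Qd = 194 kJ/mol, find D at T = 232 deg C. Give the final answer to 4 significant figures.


D = D0 * exp(-Qd / (R*T))
T = 505.15 K
D = 5.2124e-05 * exp(-194e3 / (8.314 * 505.15))
D = 4.528e-25 m^2/s


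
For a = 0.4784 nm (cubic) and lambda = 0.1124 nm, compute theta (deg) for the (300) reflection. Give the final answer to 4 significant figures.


d = a / sqrt(h^2+k^2+l^2)
d = 0.4784 / sqrt(9) = 0.159467 nm
lambda = 2*d*sin(theta)  =>  sin(theta) = lambda / (2*d)
sin(theta) = 0.1124 / (2 * 0.159467) = 0.352425
theta = 20.64 deg


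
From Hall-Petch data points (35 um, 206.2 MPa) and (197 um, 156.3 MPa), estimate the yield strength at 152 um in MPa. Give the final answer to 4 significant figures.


sigma_y = sigma0 + k / sqrt(d)
1/sqrt(d1) = 1/sqrt(3.5e-05) = 169.031;  1/sqrt(d2) = 71.247
k = (sigma1 - sigma2) / (1/sqrt(d1) - 1/sqrt(d2)) = (206.2 - 156.3) / (169.031 - 71.247) = 0.510309 MPa*m^0.5
sigma0 = sigma1 - k/sqrt(d1) = 206.2 - 0.510309*169.031 = 119.942 MPa
sigma_y(d3) = 119.942 + 0.510309 / sqrt(1.52e-04) = 161.3 MPa


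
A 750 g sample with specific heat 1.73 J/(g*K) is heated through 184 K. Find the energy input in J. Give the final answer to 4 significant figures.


Q = m * cp * dT
Q = 750 * 1.73 * 184
Q = 238700 J


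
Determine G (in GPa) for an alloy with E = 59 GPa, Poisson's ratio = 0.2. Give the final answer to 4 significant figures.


G = E / (2*(1+nu))
G = 59 / (2*(1+0.2))
G = 24.58 GPa


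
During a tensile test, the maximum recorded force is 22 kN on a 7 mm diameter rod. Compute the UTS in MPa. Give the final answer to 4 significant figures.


A0 = pi*(d/2)^2 = pi*(7/2)^2 = 38.4845 mm^2
UTS = F_max / A0 = 22*1000 / 38.4845
UTS = 571.7 MPa


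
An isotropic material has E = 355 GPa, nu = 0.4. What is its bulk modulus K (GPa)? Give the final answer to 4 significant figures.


K = E / (3*(1-2*nu))
K = 355 / (3*(1-2*0.4))
K = 591.7 GPa


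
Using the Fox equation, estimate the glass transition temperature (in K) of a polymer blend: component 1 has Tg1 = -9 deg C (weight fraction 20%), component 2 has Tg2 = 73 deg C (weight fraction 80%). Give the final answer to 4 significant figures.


1/Tg = w1/Tg1 + w2/Tg2 (in Kelvin)
Tg1 = 264.15 K, Tg2 = 346.15 K
1/Tg = 0.2/264.15 + 0.8/346.15
Tg = 325.9 K


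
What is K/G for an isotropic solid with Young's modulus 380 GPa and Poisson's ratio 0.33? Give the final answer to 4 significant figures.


G = E / (2*(1+nu))
G = 380 / (2*(1+0.33)) = 142.857 GPa
K = E / (3*(1-2*nu))
K = 380 / (3*(1-2*0.33)) = 372.549 GPa
K/G = 372.549 / 142.857 = 2.608


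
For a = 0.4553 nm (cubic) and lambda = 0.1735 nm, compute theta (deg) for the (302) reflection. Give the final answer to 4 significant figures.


d = a / sqrt(h^2+k^2+l^2)
d = 0.4553 / sqrt(13) = 0.126277 nm
lambda = 2*d*sin(theta)  =>  sin(theta) = lambda / (2*d)
sin(theta) = 0.1735 / (2 * 0.126277) = 0.686979
theta = 43.39 deg


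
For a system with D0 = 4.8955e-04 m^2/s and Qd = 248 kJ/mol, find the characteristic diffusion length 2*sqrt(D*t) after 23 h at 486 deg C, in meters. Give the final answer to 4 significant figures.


Step 1: D = D0 * exp(-Qd/(R*T))
T = 759.15 K
D = 4.8955e-04 * exp(-248e3 / (8.314 * 759.15)) = 4.21802e-21 m^2/s
Step 2: L = 2*sqrt(D*t)
t = 23 h = 82800 s
L = 2*sqrt(4.21802e-21 * 82800) = 3.738e-08 m


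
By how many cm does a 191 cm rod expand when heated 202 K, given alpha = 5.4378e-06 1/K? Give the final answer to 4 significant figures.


dL = L0 * alpha * dT
dL = 191 * 5.4378e-06 * 202
dL = 0.2098 cm


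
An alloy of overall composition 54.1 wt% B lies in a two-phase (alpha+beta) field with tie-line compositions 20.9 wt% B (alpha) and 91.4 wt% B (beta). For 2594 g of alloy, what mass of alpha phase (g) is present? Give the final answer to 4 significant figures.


f_alpha = (C_beta - C0) / (C_beta - C_alpha)
f_alpha = (91.4 - 54.1) / (91.4 - 20.9) = 0.529078
m_alpha = f_alpha * m_total = 0.529078 * 2594 = 1372 g


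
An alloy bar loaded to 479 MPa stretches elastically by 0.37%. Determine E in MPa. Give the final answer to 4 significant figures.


E = sigma / epsilon
epsilon = 0.37% = 3.7e-03
E = 479 / 3.7e-03
E = 129500 MPa


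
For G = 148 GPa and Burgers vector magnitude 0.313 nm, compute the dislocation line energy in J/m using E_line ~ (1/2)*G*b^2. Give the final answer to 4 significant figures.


E = G*b^2/2
b = 0.313 nm = 3.13e-10 m
G = 148 GPa = 1.48e+11 Pa
E = 0.5 * 1.48e+11 * (3.13e-10)^2
E = 7.25e-09 J/m


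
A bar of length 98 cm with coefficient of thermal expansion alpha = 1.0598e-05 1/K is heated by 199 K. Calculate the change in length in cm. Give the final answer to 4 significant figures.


dL = L0 * alpha * dT
dL = 98 * 1.0598e-05 * 199
dL = 0.2067 cm


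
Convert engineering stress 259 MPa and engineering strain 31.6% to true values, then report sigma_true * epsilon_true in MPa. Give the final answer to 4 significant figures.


sigma_true = sigma_eng * (1 + epsilon_eng)
sigma_true = 259 * (1 + 0.316) = 340.844 MPa
epsilon_true = ln(1 + epsilon_eng)
epsilon_true = ln(1 + 0.316) = 0.274597
sigma_true * epsilon_true = 340.844 * 0.274597 = 93.59 MPa


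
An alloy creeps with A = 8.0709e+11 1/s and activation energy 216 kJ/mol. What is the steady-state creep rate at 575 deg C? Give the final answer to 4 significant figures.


rate = A * exp(-Q / (R*T))
T = 575 + 273.15 = 848.15 K
rate = 8.0709e+11 * exp(-216e3 / (8.314 * 848.15))
rate = 0.04016 1/s


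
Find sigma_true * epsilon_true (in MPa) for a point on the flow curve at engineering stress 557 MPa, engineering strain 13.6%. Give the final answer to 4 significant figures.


sigma_true = sigma_eng * (1 + epsilon_eng)
sigma_true = 557 * (1 + 0.136) = 632.752 MPa
epsilon_true = ln(1 + epsilon_eng)
epsilon_true = ln(1 + 0.136) = 0.127513
sigma_true * epsilon_true = 632.752 * 0.127513 = 80.68 MPa


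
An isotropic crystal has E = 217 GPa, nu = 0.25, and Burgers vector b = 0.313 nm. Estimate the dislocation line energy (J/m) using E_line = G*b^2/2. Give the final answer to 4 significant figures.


Step 1: G = E / (2*(1+nu))
G = 217 / (2*(1+0.25)) = 86.8 GPa = 8.68e+10 Pa
Step 2: E_line = G*b^2/2
b = 0.313 nm = 3.13e-10 m
E_line = 0.5 * 8.68e+10 * (3.13e-10)^2 = 4.252e-09 J/m


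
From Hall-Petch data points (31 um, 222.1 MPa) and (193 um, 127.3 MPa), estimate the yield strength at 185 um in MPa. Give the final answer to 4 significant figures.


sigma_y = sigma0 + k / sqrt(d)
1/sqrt(d1) = 1/sqrt(3.1e-05) = 179.605;  1/sqrt(d2) = 71.9816
k = (sigma1 - sigma2) / (1/sqrt(d1) - 1/sqrt(d2)) = (222.1 - 127.3) / (179.605 - 71.9816) = 0.880847 MPa*m^0.5
sigma0 = sigma1 - k/sqrt(d1) = 222.1 - 0.880847*179.605 = 63.8953 MPa
sigma_y(d3) = 63.8953 + 0.880847 / sqrt(1.85e-04) = 128.7 MPa


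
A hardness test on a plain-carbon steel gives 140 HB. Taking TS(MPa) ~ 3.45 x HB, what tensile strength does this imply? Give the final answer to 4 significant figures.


TS (MPa) = 3.45 * HB
TS = 3.45 * 140
TS = 483 MPa


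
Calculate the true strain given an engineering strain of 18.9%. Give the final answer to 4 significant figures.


epsilon_true = ln(1 + epsilon_eng)
epsilon_true = ln(1 + 0.189)
epsilon_true = 0.1731


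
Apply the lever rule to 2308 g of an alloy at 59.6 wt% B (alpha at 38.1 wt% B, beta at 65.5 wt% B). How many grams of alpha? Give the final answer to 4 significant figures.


f_alpha = (C_beta - C0) / (C_beta - C_alpha)
f_alpha = (65.5 - 59.6) / (65.5 - 38.1) = 0.215328
m_alpha = f_alpha * m_total = 0.215328 * 2308 = 497 g


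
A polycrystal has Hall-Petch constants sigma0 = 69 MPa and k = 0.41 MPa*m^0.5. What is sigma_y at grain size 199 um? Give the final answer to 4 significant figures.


sigma_y = sigma0 + k / sqrt(d)
d = 199 um = 1.99e-04 m
sigma_y = 69 + 0.41 / sqrt(1.99e-04)
sigma_y = 98.06 MPa


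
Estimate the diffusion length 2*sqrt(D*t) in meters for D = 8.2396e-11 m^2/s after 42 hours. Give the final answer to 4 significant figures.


t = 42 hr = 151200 s
Diffusion length = 2*sqrt(D*t)
= 2*sqrt(8.2396e-11 * 151200)
= 7.059e-03 m


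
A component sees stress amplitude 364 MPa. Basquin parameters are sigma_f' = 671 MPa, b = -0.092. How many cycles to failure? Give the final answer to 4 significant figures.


sigma_a = sigma_f' * (2*Nf)^b
2*Nf = (sigma_a / sigma_f')^(1/b)
2*Nf = (364 / 671)^(1/-0.092)
2*Nf = 771.234
Nf = 385.6 cycles


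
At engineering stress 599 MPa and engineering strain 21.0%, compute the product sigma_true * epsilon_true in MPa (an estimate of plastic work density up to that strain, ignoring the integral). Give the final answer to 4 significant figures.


sigma_true = sigma_eng * (1 + epsilon_eng)
sigma_true = 599 * (1 + 0.21) = 724.79 MPa
epsilon_true = ln(1 + epsilon_eng)
epsilon_true = ln(1 + 0.21) = 0.19062
sigma_true * epsilon_true = 724.79 * 0.19062 = 138.2 MPa


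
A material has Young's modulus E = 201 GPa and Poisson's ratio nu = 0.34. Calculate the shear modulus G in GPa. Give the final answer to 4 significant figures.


G = E / (2*(1+nu))
G = 201 / (2*(1+0.34))
G = 75 GPa


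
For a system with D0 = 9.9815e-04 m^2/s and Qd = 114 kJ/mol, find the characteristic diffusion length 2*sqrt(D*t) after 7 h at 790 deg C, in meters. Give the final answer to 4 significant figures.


Step 1: D = D0 * exp(-Qd/(R*T))
T = 1063.15 K
D = 9.9815e-04 * exp(-114e3 / (8.314 * 1063.15)) = 2.50006e-09 m^2/s
Step 2: L = 2*sqrt(D*t)
t = 7 h = 25200 s
L = 2*sqrt(2.50006e-09 * 25200) = 0.01587 m


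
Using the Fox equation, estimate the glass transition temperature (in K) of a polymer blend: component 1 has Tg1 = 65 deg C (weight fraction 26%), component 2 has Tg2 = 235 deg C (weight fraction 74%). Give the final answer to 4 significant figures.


1/Tg = w1/Tg1 + w2/Tg2 (in Kelvin)
Tg1 = 338.15 K, Tg2 = 508.15 K
1/Tg = 0.26/338.15 + 0.74/508.15
Tg = 449.4 K


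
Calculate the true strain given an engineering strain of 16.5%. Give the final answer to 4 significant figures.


epsilon_true = ln(1 + epsilon_eng)
epsilon_true = ln(1 + 0.165)
epsilon_true = 0.1527


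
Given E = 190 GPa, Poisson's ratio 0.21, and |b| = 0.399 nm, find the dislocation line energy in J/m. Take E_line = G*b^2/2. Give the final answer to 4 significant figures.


Step 1: G = E / (2*(1+nu))
G = 190 / (2*(1+0.21)) = 78.5124 GPa = 7.85124e+10 Pa
Step 2: E_line = G*b^2/2
b = 0.399 nm = 3.99e-10 m
E_line = 0.5 * 7.85124e+10 * (3.99e-10)^2 = 6.25e-09 J/m


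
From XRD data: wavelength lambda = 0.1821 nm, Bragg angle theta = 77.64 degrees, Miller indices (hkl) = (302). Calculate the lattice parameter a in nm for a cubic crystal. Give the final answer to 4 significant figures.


d = lambda / (2*sin(theta))
d = 0.1821 / (2*sin(77.64 deg))
d = 0.0932104 nm
a = d * sqrt(h^2+k^2+l^2) = 0.0932104 * sqrt(13)
a = 0.3361 nm


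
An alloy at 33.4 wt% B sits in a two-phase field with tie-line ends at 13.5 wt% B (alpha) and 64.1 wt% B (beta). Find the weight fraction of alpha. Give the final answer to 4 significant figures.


f_alpha = (C_beta - C0) / (C_beta - C_alpha)
f_alpha = (64.1 - 33.4) / (64.1 - 13.5)
f_alpha = 0.6067


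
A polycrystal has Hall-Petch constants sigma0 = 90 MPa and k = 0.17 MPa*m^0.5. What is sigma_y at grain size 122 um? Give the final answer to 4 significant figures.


sigma_y = sigma0 + k / sqrt(d)
d = 122 um = 1.22e-04 m
sigma_y = 90 + 0.17 / sqrt(1.22e-04)
sigma_y = 105.4 MPa
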